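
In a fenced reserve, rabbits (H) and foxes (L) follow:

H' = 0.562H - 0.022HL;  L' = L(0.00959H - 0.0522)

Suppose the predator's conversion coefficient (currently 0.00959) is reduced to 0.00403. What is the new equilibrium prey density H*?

H* ≈ 13

At the interior fixed point, setting dL/dt = 0 with L > 0 fixes H* = (predator death rate)/(HL coefficient) — independent of the other coefficients.
With the change, H* = 0.0522/0.00403 = 13; it rises from 5.44.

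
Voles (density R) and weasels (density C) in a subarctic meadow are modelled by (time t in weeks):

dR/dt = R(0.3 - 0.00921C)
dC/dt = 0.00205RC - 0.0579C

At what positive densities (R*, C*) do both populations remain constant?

R* ≈ 28.2, C* ≈ 32.6

Set dC/dt = 0 with C > 0: 0.00205R - 0.0579 = 0, so R* = 0.0579/0.00205 = 28.2.
Set dR/dt = 0 with R > 0: 0.3 - 0.00921C = 0, so C* = 0.3/0.00921 = 32.6.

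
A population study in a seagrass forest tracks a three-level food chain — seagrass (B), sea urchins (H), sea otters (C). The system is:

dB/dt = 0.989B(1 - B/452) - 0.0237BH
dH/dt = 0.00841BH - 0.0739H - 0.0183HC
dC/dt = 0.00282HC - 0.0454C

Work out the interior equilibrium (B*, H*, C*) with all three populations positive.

From dC/dt = 0: 0.00282H* = 0.0454, so H* = 16.1.
From dB/dt = 0: 0.989(1 - B*/452) = 0.0237·16.1, giving B* = 452·(1 - 0.386) = 278.
From dH/dt = 0: 0.00841·278 - 0.0739 = 0.0183C*, so C* = 2.26/0.0183 = 124.

B* ≈ 278, H* ≈ 16.1, C* ≈ 124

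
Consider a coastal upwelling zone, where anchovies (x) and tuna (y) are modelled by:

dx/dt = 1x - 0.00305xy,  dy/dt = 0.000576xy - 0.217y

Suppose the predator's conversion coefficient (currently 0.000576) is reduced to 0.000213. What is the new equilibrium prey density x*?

At the interior fixed point, setting dy/dt = 0 with y > 0 fixes x* = (predator death rate)/(xy coefficient) — independent of the other coefficients.
With the change, x* = 0.217/0.000213 = 1020; it rises from 377.

x* ≈ 1020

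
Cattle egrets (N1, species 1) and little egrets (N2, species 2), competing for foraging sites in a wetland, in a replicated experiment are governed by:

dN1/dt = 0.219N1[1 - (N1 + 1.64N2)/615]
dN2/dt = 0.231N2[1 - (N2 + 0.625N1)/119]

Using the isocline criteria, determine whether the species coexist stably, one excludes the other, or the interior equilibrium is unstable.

species 1 excludes species 2

Compare the nullcline intercepts: K1/α12 = 615/1.64 = 375 > K2 = 119; K2/α21 = 119/0.625 = 190 < K1 = 615.
Since the inequalities point opposite ways, species 1 can invade but species 2 cannot.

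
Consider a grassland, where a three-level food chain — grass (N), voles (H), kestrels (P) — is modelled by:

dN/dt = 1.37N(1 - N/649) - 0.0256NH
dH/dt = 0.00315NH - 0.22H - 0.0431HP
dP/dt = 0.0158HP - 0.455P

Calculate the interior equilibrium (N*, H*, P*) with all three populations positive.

From dP/dt = 0: 0.0158H* = 0.455, so H* = 28.8.
From dN/dt = 0: 1.37(1 - N*/649) = 0.0256·28.8, giving N* = 649·(1 - 0.538) = 300.
From dH/dt = 0: 0.00315·300 - 0.22 = 0.0431P*, so P* = 0.724/0.0431 = 16.8.

N* ≈ 300, H* ≈ 28.8, P* ≈ 16.8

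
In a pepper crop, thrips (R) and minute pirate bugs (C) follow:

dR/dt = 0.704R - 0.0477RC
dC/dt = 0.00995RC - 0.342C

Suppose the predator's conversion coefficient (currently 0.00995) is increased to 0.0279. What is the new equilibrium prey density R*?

At the interior fixed point, setting dC/dt = 0 with C > 0 fixes R* = (predator death rate)/(RC coefficient) — independent of the other coefficients.
With the change, R* = 0.342/0.0279 = 12.3; it falls from 34.4.

R* ≈ 12.3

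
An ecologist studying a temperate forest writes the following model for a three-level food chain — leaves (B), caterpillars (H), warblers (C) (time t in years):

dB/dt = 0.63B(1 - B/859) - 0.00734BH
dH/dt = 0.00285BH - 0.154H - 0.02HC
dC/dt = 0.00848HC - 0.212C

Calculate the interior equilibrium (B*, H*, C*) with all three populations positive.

From dC/dt = 0: 0.00848H* = 0.212, so H* = 25.
From dB/dt = 0: 0.63(1 - B*/859) = 0.00734·25, giving B* = 859·(1 - 0.291) = 609.
From dH/dt = 0: 0.00285·609 - 0.154 = 0.02C*, so C* = 1.58/0.02 = 79.1.

B* ≈ 609, H* ≈ 25, C* ≈ 79.1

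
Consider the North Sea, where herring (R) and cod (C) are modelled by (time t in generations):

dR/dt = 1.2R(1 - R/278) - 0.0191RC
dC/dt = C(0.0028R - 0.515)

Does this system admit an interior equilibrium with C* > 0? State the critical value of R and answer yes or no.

The predator equation gives dC/dt > 0 only when R > 0.515/0.0028 = 184.
Without the predator, R → K = 278. Since 278 > 184, the predator can invade and persist.

Threshold R = 184; K > 184, so yes, the predator persists.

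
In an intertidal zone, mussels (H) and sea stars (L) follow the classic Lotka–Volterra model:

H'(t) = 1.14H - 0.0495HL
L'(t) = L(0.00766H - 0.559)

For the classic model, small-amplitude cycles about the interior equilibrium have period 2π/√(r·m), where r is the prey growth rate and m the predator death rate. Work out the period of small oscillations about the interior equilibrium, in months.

Here r = 1.14 and m = 0.559, so r·m = 0.637.
ω = √0.637 = 0.798 per month, hence T = 2π/ω ≈ 7.87 months.

T ≈ 7.87 months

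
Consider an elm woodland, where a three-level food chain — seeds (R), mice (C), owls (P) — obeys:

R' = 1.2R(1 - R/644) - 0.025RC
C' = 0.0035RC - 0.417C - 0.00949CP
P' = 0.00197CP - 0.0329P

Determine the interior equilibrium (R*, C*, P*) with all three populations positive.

From dP/dt = 0: 0.00197C* = 0.0329, so C* = 16.7.
From dR/dt = 0: 1.2(1 - R*/644) = 0.025·16.7, giving R* = 644·(1 - 0.348) = 420.
From dC/dt = 0: 0.0035·420 - 0.417 = 0.00949P*, so P* = 1.05/0.00949 = 111.

R* ≈ 420, C* ≈ 16.7, P* ≈ 111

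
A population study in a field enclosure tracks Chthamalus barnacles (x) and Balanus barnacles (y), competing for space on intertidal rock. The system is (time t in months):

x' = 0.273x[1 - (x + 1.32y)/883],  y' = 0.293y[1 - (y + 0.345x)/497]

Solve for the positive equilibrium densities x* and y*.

Setting both brackets to zero gives the nullclines x + 1.32y = 883 and 0.345x + y = 497.
Substituting y = 497 - 0.345x into the first: x(1 - 1.32·0.345) = 883 - 1.32·497.
So x* = 227/0.545 = 417, and then y* = 497 - 0.345·417 = 353.

x* ≈ 417, y* ≈ 353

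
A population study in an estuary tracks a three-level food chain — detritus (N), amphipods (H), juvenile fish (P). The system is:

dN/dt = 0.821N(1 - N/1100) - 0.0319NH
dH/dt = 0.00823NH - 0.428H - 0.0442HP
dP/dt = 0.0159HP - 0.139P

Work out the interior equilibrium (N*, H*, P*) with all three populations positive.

N* ≈ 726, H* ≈ 8.74, P* ≈ 126

From dP/dt = 0: 0.0159H* = 0.139, so H* = 8.74.
From dN/dt = 0: 0.821(1 - N*/1100) = 0.0319·8.74, giving N* = 1100·(1 - 0.34) = 726.
From dH/dt = 0: 0.00823·726 - 0.428 = 0.0442P*, so P* = 5.55/0.0442 = 126.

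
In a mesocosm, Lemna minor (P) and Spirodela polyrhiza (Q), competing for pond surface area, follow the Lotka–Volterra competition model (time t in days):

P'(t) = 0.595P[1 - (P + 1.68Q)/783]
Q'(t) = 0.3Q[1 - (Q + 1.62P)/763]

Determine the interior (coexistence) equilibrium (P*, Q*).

Setting both brackets to zero gives the nullclines P + 1.68Q = 783 and 1.62P + Q = 763.
Substituting Q = 763 - 1.62P into the first: P(1 - 1.68·1.62) = 783 - 1.68·763.
So P* = -499/-1.72 = 290, and then Q* = 763 - 1.62·290 = 294.

P* ≈ 290, Q* ≈ 294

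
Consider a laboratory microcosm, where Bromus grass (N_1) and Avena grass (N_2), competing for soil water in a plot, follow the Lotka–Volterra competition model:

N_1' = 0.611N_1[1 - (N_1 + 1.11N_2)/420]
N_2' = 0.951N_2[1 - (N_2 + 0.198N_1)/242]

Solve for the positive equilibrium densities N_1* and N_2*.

Setting both brackets to zero gives the nullclines N_1 + 1.11N_2 = 420 and 0.198N_1 + N_2 = 242.
Substituting N_2 = 242 - 0.198N_1 into the first: N_1(1 - 1.11·0.198) = 420 - 1.11·242.
So N_1* = 151/0.78 = 194, and then N_2* = 242 - 0.198·194 = 204.

N_1* ≈ 194, N_2* ≈ 204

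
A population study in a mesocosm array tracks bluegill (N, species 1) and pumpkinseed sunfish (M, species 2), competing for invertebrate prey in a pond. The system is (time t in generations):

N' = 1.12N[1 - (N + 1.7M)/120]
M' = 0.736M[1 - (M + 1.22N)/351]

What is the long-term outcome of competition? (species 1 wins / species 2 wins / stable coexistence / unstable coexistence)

species 2 excludes species 1

Compare the nullcline intercepts: K1/α12 = 120/1.7 = 70.6 < K2 = 351; K2/α21 = 351/1.22 = 288 > K1 = 120.
Since the inequalities point opposite ways, species 2 can invade but species 1 cannot.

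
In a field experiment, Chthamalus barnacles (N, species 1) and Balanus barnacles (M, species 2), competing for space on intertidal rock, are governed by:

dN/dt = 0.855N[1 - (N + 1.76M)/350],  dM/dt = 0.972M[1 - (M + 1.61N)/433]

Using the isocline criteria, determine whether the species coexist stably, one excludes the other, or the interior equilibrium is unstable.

unstable coexistence (outcome depends on initial conditions)

Compare the nullcline intercepts: K1/α12 = 350/1.76 = 199 < K2 = 433; K2/α21 = 433/1.61 = 269 < K1 = 350.
Since both are reversed, neither can invade when rare; the interior point is a saddle.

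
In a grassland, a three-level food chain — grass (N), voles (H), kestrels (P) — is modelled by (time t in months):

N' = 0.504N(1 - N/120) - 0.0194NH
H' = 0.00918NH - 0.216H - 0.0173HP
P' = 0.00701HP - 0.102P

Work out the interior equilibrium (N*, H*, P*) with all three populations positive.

N* ≈ 52.8, H* ≈ 14.6, P* ≈ 15.5

From dP/dt = 0: 0.00701H* = 0.102, so H* = 14.6.
From dN/dt = 0: 0.504(1 - N*/120) = 0.0194·14.6, giving N* = 120·(1 - 0.56) = 52.8.
From dH/dt = 0: 0.00918·52.8 - 0.216 = 0.0173P*, so P* = 0.269/0.0173 = 15.5.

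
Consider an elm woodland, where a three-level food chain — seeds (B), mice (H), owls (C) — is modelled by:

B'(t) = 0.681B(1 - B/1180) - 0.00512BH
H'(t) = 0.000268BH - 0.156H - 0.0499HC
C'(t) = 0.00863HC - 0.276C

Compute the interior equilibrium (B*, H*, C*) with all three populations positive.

B* ≈ 896, H* ≈ 32, C* ≈ 1.69

From dC/dt = 0: 0.00863H* = 0.276, so H* = 32.
From dB/dt = 0: 0.681(1 - B*/1180) = 0.00512·32, giving B* = 1180·(1 - 0.24) = 896.
From dH/dt = 0: 0.000268·896 - 0.156 = 0.0499C*, so C* = 0.0842/0.0499 = 1.69.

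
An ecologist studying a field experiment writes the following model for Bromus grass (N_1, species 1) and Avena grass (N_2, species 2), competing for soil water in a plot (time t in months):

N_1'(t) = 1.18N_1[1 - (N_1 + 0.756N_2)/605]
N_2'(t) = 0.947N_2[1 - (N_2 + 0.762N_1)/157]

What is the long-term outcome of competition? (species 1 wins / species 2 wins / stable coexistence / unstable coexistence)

species 1 excludes species 2

Compare the nullcline intercepts: K1/α12 = 605/0.756 = 800 > K2 = 157; K2/α21 = 157/0.762 = 206 < K1 = 605.
Since the inequalities point opposite ways, species 1 can invade but species 2 cannot.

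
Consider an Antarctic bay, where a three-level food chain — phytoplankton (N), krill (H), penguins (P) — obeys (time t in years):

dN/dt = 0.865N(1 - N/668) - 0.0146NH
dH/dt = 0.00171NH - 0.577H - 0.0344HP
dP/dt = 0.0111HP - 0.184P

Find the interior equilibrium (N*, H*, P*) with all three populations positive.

N* ≈ 481, H* ≈ 16.6, P* ≈ 7.14

From dP/dt = 0: 0.0111H* = 0.184, so H* = 16.6.
From dN/dt = 0: 0.865(1 - N*/668) = 0.0146·16.6, giving N* = 668·(1 - 0.28) = 481.
From dH/dt = 0: 0.00171·481 - 0.577 = 0.0344P*, so P* = 0.246/0.0344 = 7.14.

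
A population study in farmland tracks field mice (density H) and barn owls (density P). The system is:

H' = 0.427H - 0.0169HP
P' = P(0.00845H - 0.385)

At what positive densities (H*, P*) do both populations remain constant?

H* ≈ 45.6, P* ≈ 25.3

Set dP/dt = 0 with P > 0: 0.00845H - 0.385 = 0, so H* = 0.385/0.00845 = 45.6.
Set dH/dt = 0 with H > 0: 0.427 - 0.0169P = 0, so P* = 0.427/0.0169 = 25.3.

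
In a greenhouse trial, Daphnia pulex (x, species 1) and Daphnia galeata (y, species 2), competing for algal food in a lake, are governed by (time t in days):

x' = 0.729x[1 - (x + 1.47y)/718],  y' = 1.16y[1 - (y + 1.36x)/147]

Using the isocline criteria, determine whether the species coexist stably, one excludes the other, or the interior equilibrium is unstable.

species 1 excludes species 2

Compare the nullcline intercepts: K1/α12 = 718/1.47 = 488 > K2 = 147; K2/α21 = 147/1.36 = 108 < K1 = 718.
Since the inequalities point opposite ways, species 1 can invade but species 2 cannot.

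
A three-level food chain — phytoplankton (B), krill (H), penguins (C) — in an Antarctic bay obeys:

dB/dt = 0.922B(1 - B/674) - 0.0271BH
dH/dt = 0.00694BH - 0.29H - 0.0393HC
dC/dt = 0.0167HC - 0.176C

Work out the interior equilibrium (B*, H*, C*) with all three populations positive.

B* ≈ 465, H* ≈ 10.5, C* ≈ 74.8

From dC/dt = 0: 0.0167H* = 0.176, so H* = 10.5.
From dB/dt = 0: 0.922(1 - B*/674) = 0.0271·10.5, giving B* = 674·(1 - 0.31) = 465.
From dH/dt = 0: 0.00694·465 - 0.29 = 0.0393C*, so C* = 2.94/0.0393 = 74.8.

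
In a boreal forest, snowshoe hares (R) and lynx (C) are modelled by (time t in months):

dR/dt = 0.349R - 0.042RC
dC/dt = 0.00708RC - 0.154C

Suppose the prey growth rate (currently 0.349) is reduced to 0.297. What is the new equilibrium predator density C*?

At the interior fixed point, setting dR/dt = 0 with R > 0 fixes C* = (prey growth rate)/(RC coefficient) — independent of the other coefficients.
With the change, C* = 0.297/0.042 = 7.07; it falls from 8.31.

C* ≈ 7.07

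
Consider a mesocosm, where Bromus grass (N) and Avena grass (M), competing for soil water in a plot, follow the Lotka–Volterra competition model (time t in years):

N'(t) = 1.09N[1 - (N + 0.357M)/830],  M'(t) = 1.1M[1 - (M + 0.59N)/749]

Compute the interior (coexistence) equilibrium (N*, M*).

N* ≈ 713, M* ≈ 328

Setting both brackets to zero gives the nullclines N + 0.357M = 830 and 0.59N + M = 749.
Substituting M = 749 - 0.59N into the first: N(1 - 0.357·0.59) = 830 - 0.357·749.
So N* = 563/0.789 = 713, and then M* = 749 - 0.59·713 = 328.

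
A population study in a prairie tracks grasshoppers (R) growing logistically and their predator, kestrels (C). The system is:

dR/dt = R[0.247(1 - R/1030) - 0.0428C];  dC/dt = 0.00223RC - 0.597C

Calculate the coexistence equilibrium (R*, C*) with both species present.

R* ≈ 268, C* ≈ 4.27

From dC/dt = 0 with C > 0: 0.00223R* = 0.597, so R* = 268.
Substitute into dR/dt = 0: 0.247(1 - 268/1030) = 0.0428C*.
The bracket is 0.74, giving C* = 0.183/0.0428 = 4.27.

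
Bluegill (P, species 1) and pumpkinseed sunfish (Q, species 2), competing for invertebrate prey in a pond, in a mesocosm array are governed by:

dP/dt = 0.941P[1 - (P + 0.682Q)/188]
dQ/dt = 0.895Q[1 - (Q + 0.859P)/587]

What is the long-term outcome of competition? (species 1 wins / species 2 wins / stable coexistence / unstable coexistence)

species 2 excludes species 1

Compare the nullcline intercepts: K1/α12 = 188/0.682 = 276 < K2 = 587; K2/α21 = 587/0.859 = 683 > K1 = 188.
Since the inequalities point opposite ways, species 2 can invade but species 1 cannot.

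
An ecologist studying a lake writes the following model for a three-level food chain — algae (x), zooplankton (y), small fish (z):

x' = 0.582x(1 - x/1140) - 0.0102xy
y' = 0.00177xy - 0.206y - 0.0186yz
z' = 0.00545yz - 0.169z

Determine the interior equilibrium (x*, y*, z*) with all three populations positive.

From dz/dt = 0: 0.00545y* = 0.169, so y* = 31.
From dx/dt = 0: 0.582(1 - x*/1140) = 0.0102·31, giving x* = 1140·(1 - 0.543) = 520.
From dy/dt = 0: 0.00177·520 - 0.206 = 0.0186z*, so z* = 0.715/0.0186 = 38.5.

x* ≈ 520, y* ≈ 31, z* ≈ 38.5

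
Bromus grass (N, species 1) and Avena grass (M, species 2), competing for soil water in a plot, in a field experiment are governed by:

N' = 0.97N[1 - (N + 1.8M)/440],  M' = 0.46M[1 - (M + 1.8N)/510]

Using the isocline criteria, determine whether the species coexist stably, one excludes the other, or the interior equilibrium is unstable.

Compare the nullcline intercepts: K1/α12 = 440/1.8 = 244 < K2 = 510; K2/α21 = 510/1.8 = 283 < K1 = 440.
Since both are reversed, neither can invade when rare; the interior point is a saddle.

unstable coexistence (outcome depends on initial conditions)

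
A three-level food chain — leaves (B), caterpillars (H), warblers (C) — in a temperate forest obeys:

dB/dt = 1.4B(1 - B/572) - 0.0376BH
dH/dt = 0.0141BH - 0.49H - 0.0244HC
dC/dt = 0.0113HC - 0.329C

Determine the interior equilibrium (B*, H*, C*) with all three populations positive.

From dC/dt = 0: 0.0113H* = 0.329, so H* = 29.1.
From dB/dt = 0: 1.4(1 - B*/572) = 0.0376·29.1, giving B* = 572·(1 - 0.782) = 125.
From dH/dt = 0: 0.0141·125 - 0.49 = 0.0244C*, so C* = 1.27/0.0244 = 52.

B* ≈ 125, H* ≈ 29.1, C* ≈ 52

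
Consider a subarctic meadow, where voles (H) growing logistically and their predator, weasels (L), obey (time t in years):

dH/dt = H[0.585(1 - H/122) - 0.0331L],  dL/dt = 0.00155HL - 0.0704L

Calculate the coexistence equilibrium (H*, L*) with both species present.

H* ≈ 45.4, L* ≈ 11.1

From dL/dt = 0 with L > 0: 0.00155H* = 0.0704, so H* = 45.4.
Substitute into dH/dt = 0: 0.585(1 - 45.4/122) = 0.0331L*.
The bracket is 0.628, giving L* = 0.367/0.0331 = 11.1.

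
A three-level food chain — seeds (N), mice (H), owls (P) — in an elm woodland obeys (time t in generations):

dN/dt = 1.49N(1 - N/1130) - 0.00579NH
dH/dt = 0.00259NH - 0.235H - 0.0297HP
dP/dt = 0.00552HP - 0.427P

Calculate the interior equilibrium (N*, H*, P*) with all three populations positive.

N* ≈ 790, H* ≈ 77.4, P* ≈ 61

From dP/dt = 0: 0.00552H* = 0.427, so H* = 77.4.
From dN/dt = 0: 1.49(1 - N*/1130) = 0.00579·77.4, giving N* = 1130·(1 - 0.301) = 790.
From dH/dt = 0: 0.00259·790 - 0.235 = 0.0297P*, so P* = 1.81/0.0297 = 61.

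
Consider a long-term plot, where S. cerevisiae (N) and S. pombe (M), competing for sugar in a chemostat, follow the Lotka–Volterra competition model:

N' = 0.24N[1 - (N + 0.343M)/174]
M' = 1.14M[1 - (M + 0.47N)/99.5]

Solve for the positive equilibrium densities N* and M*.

N* ≈ 167, M* ≈ 21.1

Setting both brackets to zero gives the nullclines N + 0.343M = 174 and 0.47N + M = 99.5.
Substituting M = 99.5 - 0.47N into the first: N(1 - 0.343·0.47) = 174 - 0.343·99.5.
So N* = 140/0.839 = 167, and then M* = 99.5 - 0.47·167 = 21.1.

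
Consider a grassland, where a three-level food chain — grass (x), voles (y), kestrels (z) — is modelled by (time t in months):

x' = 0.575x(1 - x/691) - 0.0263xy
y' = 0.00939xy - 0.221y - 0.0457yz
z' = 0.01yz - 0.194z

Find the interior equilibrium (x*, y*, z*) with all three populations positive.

From dz/dt = 0: 0.01y* = 0.194, so y* = 19.4.
From dx/dt = 0: 0.575(1 - x*/691) = 0.0263·19.4, giving x* = 691·(1 - 0.887) = 77.8.
From dy/dt = 0: 0.00939·77.8 - 0.221 = 0.0457z*, so z* = 0.51/0.0457 = 11.2.

x* ≈ 77.8, y* ≈ 19.4, z* ≈ 11.2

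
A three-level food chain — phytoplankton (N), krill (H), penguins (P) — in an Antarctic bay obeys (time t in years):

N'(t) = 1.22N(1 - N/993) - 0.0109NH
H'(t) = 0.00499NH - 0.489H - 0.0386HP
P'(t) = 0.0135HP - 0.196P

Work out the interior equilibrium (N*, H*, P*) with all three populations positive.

From dP/dt = 0: 0.0135H* = 0.196, so H* = 14.5.
From dN/dt = 0: 1.22(1 - N*/993) = 0.0109·14.5, giving N* = 993·(1 - 0.13) = 864.
From dH/dt = 0: 0.00499·864 - 0.489 = 0.0386P*, so P* = 3.82/0.0386 = 99.

N* ≈ 864, H* ≈ 14.5, P* ≈ 99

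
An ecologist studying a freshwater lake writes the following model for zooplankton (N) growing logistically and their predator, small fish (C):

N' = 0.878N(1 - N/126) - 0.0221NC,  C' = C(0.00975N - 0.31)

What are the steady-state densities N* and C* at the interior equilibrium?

From dC/dt = 0 with C > 0: 0.00975N* = 0.31, so N* = 31.8.
Substitute into dN/dt = 0: 0.878(1 - 31.8/126) = 0.0221C*.
The bracket is 0.748, giving C* = 0.656/0.0221 = 29.7.

N* ≈ 31.8, C* ≈ 29.7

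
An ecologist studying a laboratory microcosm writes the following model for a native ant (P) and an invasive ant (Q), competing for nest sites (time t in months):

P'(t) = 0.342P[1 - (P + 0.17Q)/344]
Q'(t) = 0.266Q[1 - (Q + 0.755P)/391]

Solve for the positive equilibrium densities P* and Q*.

P* ≈ 318, Q* ≈ 151

Setting both brackets to zero gives the nullclines P + 0.17Q = 344 and 0.755P + Q = 391.
Substituting Q = 391 - 0.755P into the first: P(1 - 0.17·0.755) = 344 - 0.17·391.
So P* = 278/0.872 = 318, and then Q* = 391 - 0.755·318 = 151.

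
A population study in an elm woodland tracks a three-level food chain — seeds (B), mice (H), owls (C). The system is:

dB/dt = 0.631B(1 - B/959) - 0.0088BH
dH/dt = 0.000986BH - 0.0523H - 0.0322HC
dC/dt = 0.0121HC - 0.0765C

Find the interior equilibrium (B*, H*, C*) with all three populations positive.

From dC/dt = 0: 0.0121H* = 0.0765, so H* = 6.32.
From dB/dt = 0: 0.631(1 - B*/959) = 0.0088·6.32, giving B* = 959·(1 - 0.0882) = 874.
From dH/dt = 0: 0.000986·874 - 0.0523 = 0.0322C*, so C* = 0.81/0.0322 = 25.2.

B* ≈ 874, H* ≈ 6.32, C* ≈ 25.2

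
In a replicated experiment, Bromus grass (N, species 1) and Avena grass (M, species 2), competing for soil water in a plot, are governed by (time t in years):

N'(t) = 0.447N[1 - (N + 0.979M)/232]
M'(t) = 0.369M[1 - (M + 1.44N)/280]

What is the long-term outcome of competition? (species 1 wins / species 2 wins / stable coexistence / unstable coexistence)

Compare the nullcline intercepts: K1/α12 = 232/0.979 = 237 < K2 = 280; K2/α21 = 280/1.44 = 194 < K1 = 232.
Since both are reversed, neither can invade when rare; the interior point is a saddle.

unstable coexistence (outcome depends on initial conditions)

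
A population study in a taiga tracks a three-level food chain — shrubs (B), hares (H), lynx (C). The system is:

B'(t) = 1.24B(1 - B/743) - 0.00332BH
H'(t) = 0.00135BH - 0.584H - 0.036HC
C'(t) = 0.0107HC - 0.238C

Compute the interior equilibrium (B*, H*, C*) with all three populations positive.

B* ≈ 699, H* ≈ 22.2, C* ≈ 9.98

From dC/dt = 0: 0.0107H* = 0.238, so H* = 22.2.
From dB/dt = 0: 1.24(1 - B*/743) = 0.00332·22.2, giving B* = 743·(1 - 0.0596) = 699.
From dH/dt = 0: 0.00135·699 - 0.584 = 0.036C*, so C* = 0.359/0.036 = 9.98.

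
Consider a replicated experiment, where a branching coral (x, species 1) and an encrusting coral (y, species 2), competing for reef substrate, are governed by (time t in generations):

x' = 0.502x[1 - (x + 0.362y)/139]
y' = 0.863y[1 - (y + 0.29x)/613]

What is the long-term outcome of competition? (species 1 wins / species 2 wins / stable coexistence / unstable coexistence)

species 2 excludes species 1

Compare the nullcline intercepts: K1/α12 = 139/0.362 = 384 < K2 = 613; K2/α21 = 613/0.29 = 2110 > K1 = 139.
Since the inequalities point opposite ways, species 2 can invade but species 1 cannot.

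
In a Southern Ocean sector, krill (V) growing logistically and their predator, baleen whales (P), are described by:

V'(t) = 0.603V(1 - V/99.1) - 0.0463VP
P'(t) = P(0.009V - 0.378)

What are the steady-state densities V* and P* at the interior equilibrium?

V* ≈ 42, P* ≈ 7.5

From dP/dt = 0 with P > 0: 0.009V* = 0.378, so V* = 42.
Substitute into dV/dt = 0: 0.603(1 - 42/99.1) = 0.0463P*.
The bracket is 0.576, giving P* = 0.347/0.0463 = 7.5.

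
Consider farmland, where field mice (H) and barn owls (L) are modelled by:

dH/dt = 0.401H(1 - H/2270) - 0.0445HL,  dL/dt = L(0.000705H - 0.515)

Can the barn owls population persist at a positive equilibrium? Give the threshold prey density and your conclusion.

Threshold H = 730; K > 730, so yes, the predator persists.

The predator equation gives dL/dt > 0 only when H > 0.515/0.000705 = 730.
Without the predator, H → K = 2270. Since 2270 > 730, the predator can invade and persist.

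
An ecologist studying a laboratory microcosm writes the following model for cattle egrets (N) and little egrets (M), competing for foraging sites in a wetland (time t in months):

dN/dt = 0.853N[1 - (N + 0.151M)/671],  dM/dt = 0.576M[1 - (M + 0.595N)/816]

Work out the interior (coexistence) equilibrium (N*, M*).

Setting both brackets to zero gives the nullclines N + 0.151M = 671 and 0.595N + M = 816.
Substituting M = 816 - 0.595N into the first: N(1 - 0.151·0.595) = 671 - 0.151·816.
So N* = 548/0.91 = 602, and then M* = 816 - 0.595·602 = 458.

N* ≈ 602, M* ≈ 458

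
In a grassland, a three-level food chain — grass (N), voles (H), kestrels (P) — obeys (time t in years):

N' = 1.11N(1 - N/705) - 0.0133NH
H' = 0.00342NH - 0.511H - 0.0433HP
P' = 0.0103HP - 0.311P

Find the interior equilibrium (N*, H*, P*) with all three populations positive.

From dP/dt = 0: 0.0103H* = 0.311, so H* = 30.2.
From dN/dt = 0: 1.11(1 - N*/705) = 0.0133·30.2, giving N* = 705·(1 - 0.362) = 450.
From dH/dt = 0: 0.00342·450 - 0.511 = 0.0433P*, so P* = 1.03/0.0433 = 23.7.

N* ≈ 450, H* ≈ 30.2, P* ≈ 23.7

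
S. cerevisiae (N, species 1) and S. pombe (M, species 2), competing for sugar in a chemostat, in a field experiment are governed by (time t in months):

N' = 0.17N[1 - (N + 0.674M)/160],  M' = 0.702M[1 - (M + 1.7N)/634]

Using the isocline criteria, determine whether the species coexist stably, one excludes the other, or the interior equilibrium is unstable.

Compare the nullcline intercepts: K1/α12 = 160/0.674 = 237 < K2 = 634; K2/α21 = 634/1.7 = 373 > K1 = 160.
Since the inequalities point opposite ways, species 2 can invade but species 1 cannot.

species 2 excludes species 1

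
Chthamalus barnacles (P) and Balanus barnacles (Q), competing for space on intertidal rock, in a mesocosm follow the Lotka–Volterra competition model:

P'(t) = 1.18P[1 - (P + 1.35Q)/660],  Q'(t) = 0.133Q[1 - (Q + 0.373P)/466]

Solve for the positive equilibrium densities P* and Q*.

Setting both brackets to zero gives the nullclines P + 1.35Q = 660 and 0.373P + Q = 466.
Substituting Q = 466 - 0.373P into the first: P(1 - 1.35·0.373) = 660 - 1.35·466.
So P* = 30.9/0.496 = 62.2, and then Q* = 466 - 0.373·62.2 = 443.

P* ≈ 62.2, Q* ≈ 443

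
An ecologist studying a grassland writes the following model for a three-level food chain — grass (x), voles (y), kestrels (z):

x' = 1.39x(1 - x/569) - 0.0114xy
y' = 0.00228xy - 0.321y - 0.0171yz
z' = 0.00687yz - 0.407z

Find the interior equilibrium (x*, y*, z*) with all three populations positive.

From dz/dt = 0: 0.00687y* = 0.407, so y* = 59.2.
From dx/dt = 0: 1.39(1 - x*/569) = 0.0114·59.2, giving x* = 569·(1 - 0.486) = 293.
From dy/dt = 0: 0.00228·293 - 0.321 = 0.0171z*, so z* = 0.346/0.0171 = 20.2.

x* ≈ 293, y* ≈ 59.2, z* ≈ 20.2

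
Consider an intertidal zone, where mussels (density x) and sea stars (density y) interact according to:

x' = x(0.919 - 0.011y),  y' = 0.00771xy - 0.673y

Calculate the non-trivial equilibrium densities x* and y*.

Set dy/dt = 0 with y > 0: 0.00771x - 0.673 = 0, so x* = 0.673/0.00771 = 87.3.
Set dx/dt = 0 with x > 0: 0.919 - 0.011y = 0, so y* = 0.919/0.011 = 83.5.

x* ≈ 87.3, y* ≈ 83.5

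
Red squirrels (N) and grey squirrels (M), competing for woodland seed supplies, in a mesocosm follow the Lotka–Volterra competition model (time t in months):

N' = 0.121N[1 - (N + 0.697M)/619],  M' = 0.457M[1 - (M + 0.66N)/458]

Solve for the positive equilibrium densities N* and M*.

N* ≈ 555, M* ≈ 91.6

Setting both brackets to zero gives the nullclines N + 0.697M = 619 and 0.66N + M = 458.
Substituting M = 458 - 0.66N into the first: N(1 - 0.697·0.66) = 619 - 0.697·458.
So N* = 300/0.54 = 555, and then M* = 458 - 0.66·555 = 91.6.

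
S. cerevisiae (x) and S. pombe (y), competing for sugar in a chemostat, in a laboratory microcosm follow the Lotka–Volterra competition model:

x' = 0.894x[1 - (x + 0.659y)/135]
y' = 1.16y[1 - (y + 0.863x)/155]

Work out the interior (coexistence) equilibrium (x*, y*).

x* ≈ 76.2, y* ≈ 89.3

Setting both brackets to zero gives the nullclines x + 0.659y = 135 and 0.863x + y = 155.
Substituting y = 155 - 0.863x into the first: x(1 - 0.659·0.863) = 135 - 0.659·155.
So x* = 32.9/0.431 = 76.2, and then y* = 155 - 0.863·76.2 = 89.3.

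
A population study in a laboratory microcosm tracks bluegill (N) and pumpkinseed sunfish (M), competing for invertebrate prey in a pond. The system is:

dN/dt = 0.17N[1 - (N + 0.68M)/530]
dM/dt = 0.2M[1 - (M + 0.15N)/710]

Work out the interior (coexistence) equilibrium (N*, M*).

Setting both brackets to zero gives the nullclines N + 0.68M = 530 and 0.15N + M = 710.
Substituting M = 710 - 0.15N into the first: N(1 - 0.68·0.15) = 530 - 0.68·710.
So N* = 47.2/0.898 = 52.6, and then M* = 710 - 0.15·52.6 = 702.

N* ≈ 52.6, M* ≈ 702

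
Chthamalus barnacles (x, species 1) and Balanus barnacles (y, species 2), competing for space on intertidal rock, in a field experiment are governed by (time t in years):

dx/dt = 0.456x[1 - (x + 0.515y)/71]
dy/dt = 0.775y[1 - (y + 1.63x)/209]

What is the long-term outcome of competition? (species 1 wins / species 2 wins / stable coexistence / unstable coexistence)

species 2 excludes species 1

Compare the nullcline intercepts: K1/α12 = 71/0.515 = 138 < K2 = 209; K2/α21 = 209/1.63 = 128 > K1 = 71.
Since the inequalities point opposite ways, species 2 can invade but species 1 cannot.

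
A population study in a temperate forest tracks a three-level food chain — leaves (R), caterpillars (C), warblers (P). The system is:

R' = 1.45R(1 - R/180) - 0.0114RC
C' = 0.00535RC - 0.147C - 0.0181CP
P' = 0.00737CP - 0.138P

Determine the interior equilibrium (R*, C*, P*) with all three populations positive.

From dP/dt = 0: 0.00737C* = 0.138, so C* = 18.7.
From dR/dt = 0: 1.45(1 - R*/180) = 0.0114·18.7, giving R* = 180·(1 - 0.147) = 154.
From dC/dt = 0: 0.00535·154 - 0.147 = 0.0181P*, so P* = 0.674/0.0181 = 37.3.

R* ≈ 154, C* ≈ 18.7, P* ≈ 37.3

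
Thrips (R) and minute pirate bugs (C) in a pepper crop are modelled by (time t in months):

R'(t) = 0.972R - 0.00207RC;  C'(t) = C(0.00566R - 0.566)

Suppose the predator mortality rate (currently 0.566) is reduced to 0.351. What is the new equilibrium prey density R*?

R* ≈ 62

At the interior fixed point, setting dC/dt = 0 with C > 0 fixes R* = (predator death rate)/(RC coefficient) — independent of the other coefficients.
With the change, R* = 0.351/0.00566 = 62; it falls from 100.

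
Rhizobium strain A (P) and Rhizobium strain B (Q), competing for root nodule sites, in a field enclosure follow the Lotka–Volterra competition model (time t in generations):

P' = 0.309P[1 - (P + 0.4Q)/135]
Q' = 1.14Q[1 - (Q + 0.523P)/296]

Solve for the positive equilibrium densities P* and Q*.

P* ≈ 21, Q* ≈ 285

Setting both brackets to zero gives the nullclines P + 0.4Q = 135 and 0.523P + Q = 296.
Substituting Q = 296 - 0.523P into the first: P(1 - 0.4·0.523) = 135 - 0.4·296.
So P* = 16.6/0.791 = 21, and then Q* = 296 - 0.523·21 = 285.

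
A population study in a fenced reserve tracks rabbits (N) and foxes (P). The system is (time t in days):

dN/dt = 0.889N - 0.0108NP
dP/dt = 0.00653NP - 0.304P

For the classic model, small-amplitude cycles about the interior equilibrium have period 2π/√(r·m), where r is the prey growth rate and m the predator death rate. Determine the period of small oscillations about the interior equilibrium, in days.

T ≈ 12.1 days

Here r = 0.889 and m = 0.304, so r·m = 0.27.
ω = √0.27 = 0.52 per day, hence T = 2π/ω ≈ 12.1 days.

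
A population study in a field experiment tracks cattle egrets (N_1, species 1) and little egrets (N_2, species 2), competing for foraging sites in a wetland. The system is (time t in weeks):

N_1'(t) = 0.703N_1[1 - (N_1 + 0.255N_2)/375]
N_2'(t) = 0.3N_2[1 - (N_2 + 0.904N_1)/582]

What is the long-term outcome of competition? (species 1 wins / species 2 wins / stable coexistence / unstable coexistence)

Compare the nullcline intercepts: K1/α12 = 375/0.255 = 1470 > K2 = 582; K2/α21 = 582/0.904 = 644 > K1 = 375.
Since both inequalities hold, each species can invade when rare, so the interior equilibrium is stable.

stable coexistence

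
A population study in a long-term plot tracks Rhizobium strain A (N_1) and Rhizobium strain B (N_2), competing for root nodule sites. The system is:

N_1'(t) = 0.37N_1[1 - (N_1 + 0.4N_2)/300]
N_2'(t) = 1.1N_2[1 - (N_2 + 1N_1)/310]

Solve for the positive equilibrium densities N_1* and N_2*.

Setting both brackets to zero gives the nullclines N_1 + 0.4N_2 = 300 and 1N_1 + N_2 = 310.
Substituting N_2 = 310 - 1N_1 into the first: N_1(1 - 0.4·1) = 300 - 0.4·310.
So N_1* = 176/0.6 = 293, and then N_2* = 310 - 1·293 = 16.7.

N_1* ≈ 293, N_2* ≈ 16.7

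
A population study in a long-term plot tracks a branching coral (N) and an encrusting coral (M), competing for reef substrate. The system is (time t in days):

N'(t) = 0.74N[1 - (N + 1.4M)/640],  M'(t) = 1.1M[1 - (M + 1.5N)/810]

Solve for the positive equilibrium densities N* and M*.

Setting both brackets to zero gives the nullclines N + 1.4M = 640 and 1.5N + M = 810.
Substituting M = 810 - 1.5N into the first: N(1 - 1.4·1.5) = 640 - 1.4·810.
So N* = -494/-1.1 = 449, and then M* = 810 - 1.5·449 = 136.

N* ≈ 449, M* ≈ 136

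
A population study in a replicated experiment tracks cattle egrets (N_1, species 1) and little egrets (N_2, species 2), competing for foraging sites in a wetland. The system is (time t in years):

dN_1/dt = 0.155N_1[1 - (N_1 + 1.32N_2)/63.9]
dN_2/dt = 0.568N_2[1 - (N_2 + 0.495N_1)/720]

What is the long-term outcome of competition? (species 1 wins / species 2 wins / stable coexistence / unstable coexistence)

Compare the nullcline intercepts: K1/α12 = 63.9/1.32 = 48.4 < K2 = 720; K2/α21 = 720/0.495 = 1450 > K1 = 63.9.
Since the inequalities point opposite ways, species 2 can invade but species 1 cannot.

species 2 excludes species 1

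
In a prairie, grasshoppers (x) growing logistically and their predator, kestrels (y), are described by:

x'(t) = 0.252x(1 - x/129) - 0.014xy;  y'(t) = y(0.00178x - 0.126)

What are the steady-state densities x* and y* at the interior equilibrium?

x* ≈ 70.8, y* ≈ 8.12

From dy/dt = 0 with y > 0: 0.00178x* = 0.126, so x* = 70.8.
Substitute into dx/dt = 0: 0.252(1 - 70.8/129) = 0.014y*.
The bracket is 0.451, giving y* = 0.114/0.014 = 8.12.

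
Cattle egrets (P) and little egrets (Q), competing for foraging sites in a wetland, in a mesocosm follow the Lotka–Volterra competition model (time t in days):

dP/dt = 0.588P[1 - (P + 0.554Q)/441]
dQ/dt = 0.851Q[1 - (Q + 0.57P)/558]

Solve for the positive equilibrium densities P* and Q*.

P* ≈ 193, Q* ≈ 448

Setting both brackets to zero gives the nullclines P + 0.554Q = 441 and 0.57P + Q = 558.
Substituting Q = 558 - 0.57P into the first: P(1 - 0.554·0.57) = 441 - 0.554·558.
So P* = 132/0.684 = 193, and then Q* = 558 - 0.57·193 = 448.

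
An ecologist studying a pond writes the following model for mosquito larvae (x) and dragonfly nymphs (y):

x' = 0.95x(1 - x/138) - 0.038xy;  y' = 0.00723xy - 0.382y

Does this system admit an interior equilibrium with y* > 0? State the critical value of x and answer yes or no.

Threshold x = 52.8; K > 52.8, so yes, the predator persists.

The predator equation gives dy/dt > 0 only when x > 0.382/0.00723 = 52.8.
Without the predator, x → K = 138. Since 138 > 52.8, the predator can invade and persist.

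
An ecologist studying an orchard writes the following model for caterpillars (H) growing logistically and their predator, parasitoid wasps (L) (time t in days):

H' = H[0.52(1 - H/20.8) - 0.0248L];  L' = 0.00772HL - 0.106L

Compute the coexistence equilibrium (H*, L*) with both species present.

H* ≈ 13.7, L* ≈ 7.13

From dL/dt = 0 with L > 0: 0.00772H* = 0.106, so H* = 13.7.
Substitute into dH/dt = 0: 0.52(1 - 13.7/20.8) = 0.0248L*.
The bracket is 0.34, giving L* = 0.177/0.0248 = 7.13.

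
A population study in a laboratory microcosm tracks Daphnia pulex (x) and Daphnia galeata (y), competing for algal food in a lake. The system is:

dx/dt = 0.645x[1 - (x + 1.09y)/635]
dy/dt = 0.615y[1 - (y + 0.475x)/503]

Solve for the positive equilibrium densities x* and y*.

Setting both brackets to zero gives the nullclines x + 1.09y = 635 and 0.475x + y = 503.
Substituting y = 503 - 0.475x into the first: x(1 - 1.09·0.475) = 635 - 1.09·503.
So x* = 86.7/0.482 = 180, and then y* = 503 - 0.475·180 = 418.

x* ≈ 180, y* ≈ 418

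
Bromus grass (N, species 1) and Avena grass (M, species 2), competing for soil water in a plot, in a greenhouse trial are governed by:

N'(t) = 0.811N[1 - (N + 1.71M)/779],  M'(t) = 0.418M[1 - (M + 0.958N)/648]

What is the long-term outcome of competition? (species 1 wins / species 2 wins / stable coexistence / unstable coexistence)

unstable coexistence (outcome depends on initial conditions)

Compare the nullcline intercepts: K1/α12 = 779/1.71 = 456 < K2 = 648; K2/α21 = 648/0.958 = 676 < K1 = 779.
Since both are reversed, neither can invade when rare; the interior point is a saddle.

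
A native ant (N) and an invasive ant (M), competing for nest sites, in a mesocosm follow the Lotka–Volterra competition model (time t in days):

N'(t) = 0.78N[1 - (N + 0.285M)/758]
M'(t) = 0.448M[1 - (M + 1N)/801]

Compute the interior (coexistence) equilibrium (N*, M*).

N* ≈ 741, M* ≈ 60.1

Setting both brackets to zero gives the nullclines N + 0.285M = 758 and 1N + M = 801.
Substituting M = 801 - 1N into the first: N(1 - 0.285·1) = 758 - 0.285·801.
So N* = 530/0.715 = 741, and then M* = 801 - 1·741 = 60.1.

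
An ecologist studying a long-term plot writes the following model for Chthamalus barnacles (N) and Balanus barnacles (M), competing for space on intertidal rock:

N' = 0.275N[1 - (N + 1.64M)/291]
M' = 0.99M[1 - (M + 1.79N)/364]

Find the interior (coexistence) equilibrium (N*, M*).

N* ≈ 158, M* ≈ 81.1

Setting both brackets to zero gives the nullclines N + 1.64M = 291 and 1.79N + M = 364.
Substituting M = 364 - 1.79N into the first: N(1 - 1.64·1.79) = 291 - 1.64·364.
So N* = -306/-1.94 = 158, and then M* = 364 - 1.79·158 = 81.1.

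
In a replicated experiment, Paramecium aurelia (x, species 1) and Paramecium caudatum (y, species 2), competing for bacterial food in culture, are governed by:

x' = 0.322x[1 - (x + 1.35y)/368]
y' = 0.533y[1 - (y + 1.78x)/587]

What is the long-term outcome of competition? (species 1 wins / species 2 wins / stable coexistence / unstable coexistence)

Compare the nullcline intercepts: K1/α12 = 368/1.35 = 273 < K2 = 587; K2/α21 = 587/1.78 = 330 < K1 = 368.
Since both are reversed, neither can invade when rare; the interior point is a saddle.

unstable coexistence (outcome depends on initial conditions)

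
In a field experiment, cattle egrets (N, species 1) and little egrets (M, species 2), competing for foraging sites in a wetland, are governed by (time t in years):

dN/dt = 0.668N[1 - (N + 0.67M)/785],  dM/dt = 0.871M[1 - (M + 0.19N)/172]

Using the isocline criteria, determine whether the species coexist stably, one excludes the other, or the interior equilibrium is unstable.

Compare the nullcline intercepts: K1/α12 = 785/0.67 = 1170 > K2 = 172; K2/α21 = 172/0.19 = 905 > K1 = 785.
Since both inequalities hold, each species can invade when rare, so the interior equilibrium is stable.

stable coexistence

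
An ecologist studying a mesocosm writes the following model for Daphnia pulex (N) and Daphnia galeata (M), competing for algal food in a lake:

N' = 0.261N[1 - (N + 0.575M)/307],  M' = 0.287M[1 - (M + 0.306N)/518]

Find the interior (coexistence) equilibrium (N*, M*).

N* ≈ 11.1, M* ≈ 515

Setting both brackets to zero gives the nullclines N + 0.575M = 307 and 0.306N + M = 518.
Substituting M = 518 - 0.306N into the first: N(1 - 0.575·0.306) = 307 - 0.575·518.
So N* = 9.15/0.824 = 11.1, and then M* = 518 - 0.306·11.1 = 515.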